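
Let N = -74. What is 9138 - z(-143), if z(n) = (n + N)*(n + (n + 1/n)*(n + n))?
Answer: 8853407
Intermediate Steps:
z(n) = (-74 + n)*(n + 2*n*(n + 1/n)) (z(n) = (n - 74)*(n + (n + 1/n)*(n + n)) = (-74 + n)*(n + (n + 1/n)*(2*n)) = (-74 + n)*(n + 2*n*(n + 1/n)))
9138 - z(-143) = 9138 - (-148 - 147*(-143)**2 - 72*(-143) + 2*(-143)**3) = 9138 - (-148 - 147*20449 + 10296 + 2*(-2924207)) = 9138 - (-148 - 3006003 + 10296 - 5848414) = 9138 - 1*(-8844269) = 9138 + 8844269 = 8853407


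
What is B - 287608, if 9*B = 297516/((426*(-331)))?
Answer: -60831730058/211509 ≈ -2.8761e+5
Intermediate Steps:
B = -49586/211509 (B = (297516/((426*(-331))))/9 = (297516/(-141006))/9 = (297516*(-1/141006))/9 = (1/9)*(-49586/23501) = -49586/211509 ≈ -0.23444)
B - 287608 = -49586/211509 - 287608 = -60831730058/211509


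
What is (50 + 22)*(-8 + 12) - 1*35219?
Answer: -34931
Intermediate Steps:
(50 + 22)*(-8 + 12) - 1*35219 = 72*4 - 35219 = 288 - 35219 = -34931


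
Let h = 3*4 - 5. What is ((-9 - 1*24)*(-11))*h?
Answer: 2541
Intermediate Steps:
h = 7 (h = 12 - 5 = 7)
((-9 - 1*24)*(-11))*h = ((-9 - 1*24)*(-11))*7 = ((-9 - 24)*(-11))*7 = -33*(-11)*7 = 363*7 = 2541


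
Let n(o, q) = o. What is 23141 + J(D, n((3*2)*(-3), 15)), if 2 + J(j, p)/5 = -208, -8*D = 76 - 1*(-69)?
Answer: 22091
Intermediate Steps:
D = -145/8 (D = -(76 - 1*(-69))/8 = -(76 + 69)/8 = -1/8*145 = -145/8 ≈ -18.125)
J(j, p) = -1050 (J(j, p) = -10 + 5*(-208) = -10 - 1040 = -1050)
23141 + J(D, n((3*2)*(-3), 15)) = 23141 - 1050 = 22091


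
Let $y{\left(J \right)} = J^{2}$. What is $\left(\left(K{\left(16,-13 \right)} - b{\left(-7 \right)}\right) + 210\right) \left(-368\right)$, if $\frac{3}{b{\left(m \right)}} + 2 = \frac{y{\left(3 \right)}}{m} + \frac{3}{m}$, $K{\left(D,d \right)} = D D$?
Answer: $- \frac{2233208}{13} \approx -1.7179 \cdot 10^{5}$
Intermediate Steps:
$K{\left(D,d \right)} = D^{2}$
$b{\left(m \right)} = \frac{3}{-2 + \frac{12}{m}}$ ($b{\left(m \right)} = \frac{3}{-2 + \left(\frac{3^{2}}{m} + \frac{3}{m}\right)} = \frac{3}{-2 + \left(\frac{9}{m} + \frac{3}{m}\right)} = \frac{3}{-2 + \frac{12}{m}}$)
$\left(\left(K{\left(16,-13 \right)} - b{\left(-7 \right)}\right) + 210\right) \left(-368\right) = \left(\left(16^{2} - \frac{3}{2} \left(-7\right) \frac{1}{6 - -7}\right) + 210\right) \left(-368\right) = \left(\left(256 - \frac{3}{2} \left(-7\right) \frac{1}{6 + 7}\right) + 210\right) \left(-368\right) = \left(\left(256 - \frac{3}{2} \left(-7\right) \frac{1}{13}\right) + 210\right) \left(-368\right) = \left(\left(256 - - \frac{21}{26}\right) + 210\right) \left(-368\right) = \left(\left(256 + \frac{21}{26}\right) + 210\right) \left(-368\right) = \left(\frac{6677}{26} + 210\right) \left(-368\right) = \frac{12137}{26} \left(-368\right) = - \frac{2233208}{13}$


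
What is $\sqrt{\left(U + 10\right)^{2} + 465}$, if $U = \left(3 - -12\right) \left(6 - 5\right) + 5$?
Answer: $\sqrt{1365} \approx 36.946$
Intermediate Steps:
$U = 20$ ($U = \left(3 + 12\right) 1 + 5 = 15 \cdot 1 + 5 = 15 + 5 = 20$)
$\sqrt{\left(U + 10\right)^{2} + 465} = \sqrt{\left(20 + 10\right)^{2} + 465} = \sqrt{30^{2} + 465} = \sqrt{900 + 465} = \sqrt{1365}$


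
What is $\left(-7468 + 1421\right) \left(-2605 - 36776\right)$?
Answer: $238136907$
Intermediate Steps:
$\left(-7468 + 1421\right) \left(-2605 - 36776\right) = \left(-6047\right) \left(-39381\right) = 238136907$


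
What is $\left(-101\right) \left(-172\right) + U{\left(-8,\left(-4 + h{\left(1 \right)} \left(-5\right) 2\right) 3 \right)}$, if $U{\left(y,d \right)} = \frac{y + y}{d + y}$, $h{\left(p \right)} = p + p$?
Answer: $\frac{86861}{5} \approx 17372.0$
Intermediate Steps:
$h{\left(p \right)} = 2 p$
$U{\left(y,d \right)} = \frac{2 y}{d + y}$
$\left(-101\right) \left(-172\right) + U{\left(-8,\left(-4 + h{\left(1 \right)} \left(-5\right) 2\right) 3 \right)} = \left(-101\right) \left(-172\right) + 2 \left(-8\right) \frac{1}{\left(-4 + 2 \cdot 1 \left(-5\right) 2\right) 3 - 8} = 17372 + 2 \left(-8\right) \frac{1}{\left(-4 + 2 \left(-5\right) 2\right) 3 - 8} = 17372 + 2 \left(-8\right) \frac{1}{\left(-4 - 20\right) 3 - 8} = 17372 + 2 \left(-8\right) \frac{1}{\left(-24\right) 3 - 8} = 17372 + 2 \left(-8\right) \frac{1}{-72 - 8} = 17372 + 2 \left(-8\right) \frac{1}{-80} = 17372 + 2 \left(-8\right) \left(- \frac{1}{80}\right) = 17372 + \frac{1}{5} = \frac{86861}{5}$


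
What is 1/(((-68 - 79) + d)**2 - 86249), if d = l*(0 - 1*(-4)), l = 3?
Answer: -1/68024 ≈ -1.4701e-5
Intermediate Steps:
d = 12 (d = 3*(0 - 1*(-4)) = 3*(0 + 4) = 3*4 = 12)
1/(((-68 - 79) + d)**2 - 86249) = 1/(((-68 - 79) + 12)**2 - 86249) = 1/((-147 + 12)**2 - 86249) = 1/((-135)**2 - 86249) = 1/(18225 - 86249) = 1/(-68024) = -1/68024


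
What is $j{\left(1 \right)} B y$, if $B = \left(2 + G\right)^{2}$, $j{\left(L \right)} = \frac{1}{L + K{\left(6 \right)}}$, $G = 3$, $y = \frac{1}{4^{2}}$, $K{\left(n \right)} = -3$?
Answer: $- \frac{25}{32} \approx -0.78125$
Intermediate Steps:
$y = \frac{1}{16} \approx 0.0625$
$j{\left(L \right)} = \frac{1}{-3 + L}$ ($j{\left(L \right)} = \frac{1}{L - 3} = \frac{1}{-3 + L}$)
$B = 25$ ($B = \left(2 + 3\right)^{2} = 5^{2} = 25$)
$j{\left(1 \right)} B y = \frac{1}{-3 + 1} \cdot 25 \cdot \frac{1}{16} = \frac{1}{-2} \cdot 25 \cdot \frac{1}{16} = \left(- \frac{1}{2}\right) 25 \cdot \frac{1}{16} = \left(- \frac{25}{2}\right) \frac{1}{16} = - \frac{25}{32}$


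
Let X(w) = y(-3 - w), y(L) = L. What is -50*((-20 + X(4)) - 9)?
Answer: 1800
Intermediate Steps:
X(w) = -3 - w
-50*((-20 + X(4)) - 9) = -50*((-20 + (-3 - 1*4)) - 9) = -50*((-20 + (-3 - 4)) - 9) = -50*((-20 - 7) - 9) = -50*(-27 - 9) = -50*(-36) = 1800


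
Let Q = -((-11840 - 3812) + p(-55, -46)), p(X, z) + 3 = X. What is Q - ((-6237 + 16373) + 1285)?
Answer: 4289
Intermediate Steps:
p(X, z) = -3 + X
Q = 15710 (Q = -((-11840 - 3812) + (-3 - 55)) = -(-15652 - 58) = -1*(-15710) = 15710)
Q - ((-6237 + 16373) + 1285) = 15710 - ((-6237 + 16373) + 1285) = 15710 - (10136 + 1285) = 15710 - 1*11421 = 15710 - 11421 = 4289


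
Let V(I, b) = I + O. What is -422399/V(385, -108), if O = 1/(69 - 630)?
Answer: -236965839/215984 ≈ -1097.1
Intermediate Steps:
O = -1/561 (O = 1/(-561) = -1/561 ≈ -0.0017825)
V(I, b) = -1/561 + I (V(I, b) = I - 1/561 = -1/561 + I)
-422399/V(385, -108) = -422399/(-1/561 + 385) = -422399/215984/561 = -422399*561/215984 = -236965839/215984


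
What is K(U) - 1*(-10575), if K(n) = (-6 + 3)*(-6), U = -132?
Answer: 10593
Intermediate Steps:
K(n) = 18 (K(n) = -3*(-6) = 18)
K(U) - 1*(-10575) = 18 - 1*(-10575) = 18 + 10575 = 10593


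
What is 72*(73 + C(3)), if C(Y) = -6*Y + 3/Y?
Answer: 4032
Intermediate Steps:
72*(73 + C(3)) = 72*(73 + (-6*3 + 3/3)) = 72*(73 + (-18 + 3*(⅓))) = 72*(73 + (-18 + 1)) = 72*(73 - 17) = 72*56 = 4032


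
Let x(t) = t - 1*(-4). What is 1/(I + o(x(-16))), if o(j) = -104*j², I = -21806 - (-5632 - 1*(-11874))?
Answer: -1/43024 ≈ -2.3243e-5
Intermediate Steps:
x(t) = 4 + t (x(t) = t + 4 = 4 + t)
I = -28048 (I = -21806 - (-5632 + 11874) = -21806 - 1*6242 = -21806 - 6242 = -28048)
1/(I + o(x(-16))) = 1/(-28048 - 104*(4 - 16)²) = 1/(-28048 - 104*(-12)²) = 1/(-28048 - 104*144) = 1/(-28048 - 14976) = 1/(-43024) = -1/43024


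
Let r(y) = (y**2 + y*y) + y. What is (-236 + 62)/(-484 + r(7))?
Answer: 174/379 ≈ 0.45910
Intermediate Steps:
r(y) = y + 2*y**2 (r(y) = (y**2 + y**2) + y = 2*y**2 + y = y + 2*y**2)
(-236 + 62)/(-484 + r(7)) = (-236 + 62)/(-484 + 7*(1 + 2*7)) = -174/(-484 + 7*(1 + 14)) = -174/(-484 + 7*15) = -174/(-484 + 105) = -174/(-379) = -174*(-1/379) = 174/379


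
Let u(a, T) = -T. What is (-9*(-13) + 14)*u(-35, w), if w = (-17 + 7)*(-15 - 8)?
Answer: -30130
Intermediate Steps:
w = 230 (w = -10*(-23) = 230)
(-9*(-13) + 14)*u(-35, w) = (-9*(-13) + 14)*(-1*230) = (117 + 14)*(-230) = 131*(-230) = -30130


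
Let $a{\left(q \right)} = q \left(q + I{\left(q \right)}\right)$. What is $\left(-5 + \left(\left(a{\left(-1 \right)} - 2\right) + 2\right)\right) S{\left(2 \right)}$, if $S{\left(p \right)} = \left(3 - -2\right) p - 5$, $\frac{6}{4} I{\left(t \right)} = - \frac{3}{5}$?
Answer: $-18$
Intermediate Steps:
$I{\left(t \right)} = - \frac{2}{5}$ ($I{\left(t \right)} = \frac{2 \left(- \frac{3}{5}\right)}{3} = \frac{2 \left(\left(-3\right) \frac{1}{5}\right)}{3} = \frac{2}{3} \left(- \frac{3}{5}\right) = - \frac{2}{5}$)
$S{\left(p \right)} = -5 + 5 p$ ($S{\left(p \right)} = \left(3 + 2\right) p - 5 = 5 p - 5 = -5 + 5 p$)
$a{\left(q \right)} = q \left(- \frac{2}{5} + q\right)$ ($a{\left(q \right)} = q \left(q - \frac{2}{5}\right) = q \left(- \frac{2}{5} + q\right)$)
$\left(-5 + \left(\left(a{\left(-1 \right)} - 2\right) + 2\right)\right) S{\left(2 \right)} = \left(-5 + \left(\left(\frac{1}{5} \left(-1\right) \left(-2 + 5 \left(-1\right)\right) - 2\right) + 2\right)\right) \left(-5 + 5 \cdot 2\right) = \left(-5 + \left(\left(\frac{1}{5} \left(-1\right) \left(-2 - 5\right) - 2\right) + 2\right)\right) \left(-5 + 10\right) = \left(-5 + \left(\left(\frac{1}{5} \left(-1\right) \left(-7\right) - 2\right) + 2\right)\right) 5 = \left(-5 + \left(\left(\frac{7}{5} - 2\right) + 2\right)\right) 5 = \left(-5 + \left(- \frac{3}{5} + 2\right)\right) 5 = \left(-5 + \frac{7}{5}\right) 5 = \left(- \frac{18}{5}\right) 5 = -18$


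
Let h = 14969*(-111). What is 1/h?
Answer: -1/1661559 ≈ -6.0184e-7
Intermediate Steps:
h = -1661559
1/h = 1/(-1661559) = -1/1661559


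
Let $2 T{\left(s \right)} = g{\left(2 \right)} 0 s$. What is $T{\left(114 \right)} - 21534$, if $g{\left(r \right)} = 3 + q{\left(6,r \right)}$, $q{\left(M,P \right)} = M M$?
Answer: $-21534$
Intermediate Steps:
$q{\left(M,P \right)} = M^{2}$
$g{\left(r \right)} = 39$ ($g{\left(r \right)} = 3 + 6^{2} = 3 + 36 = 39$)
$T{\left(s \right)} = 0$ ($T{\left(s \right)} = \frac{39 \cdot 0 s}{2} = \frac{0 s}{2} = \frac{1}{2} \cdot 0 = 0$)
$T{\left(114 \right)} - 21534 = 0 - 21534 = -21534$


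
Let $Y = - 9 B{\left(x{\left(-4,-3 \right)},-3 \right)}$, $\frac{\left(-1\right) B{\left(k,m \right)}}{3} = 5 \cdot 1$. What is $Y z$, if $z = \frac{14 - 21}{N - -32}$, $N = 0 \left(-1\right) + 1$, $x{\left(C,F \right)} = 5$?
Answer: $- \frac{315}{11} \approx -28.636$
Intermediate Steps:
$B{\left(k,m \right)} = -15$ ($B{\left(k,m \right)} = - 3 \cdot 5 \cdot 1 = \left(-3\right) 5 = -15$)
$N = 1$ ($N = 0 + 1 = 1$)
$Y = 135$ ($Y = \left(-9\right) \left(-15\right) = 135$)
$z = - \frac{7}{33}$ ($z = \frac{14 - 21}{1 - -32} = - \frac{7}{1 + 32} = - \frac{7}{33} \approx -0.21212$)
$Y z = 135 \left(- \frac{7}{33}\right) = - \frac{315}{11}$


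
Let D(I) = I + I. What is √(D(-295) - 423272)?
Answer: I*√423862 ≈ 651.05*I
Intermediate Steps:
D(I) = 2*I
√(D(-295) - 423272) = √(2*(-295) - 423272) = √(-590 - 423272) = √(-423862) = I*√423862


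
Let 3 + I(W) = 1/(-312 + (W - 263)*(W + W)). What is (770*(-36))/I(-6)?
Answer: 80831520/8747 ≈ 9241.1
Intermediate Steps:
I(W) = -3 + 1/(-312 + 2*W*(-263 + W)) (I(W) = -3 + 1/(-312 + (W - 263)*(W + W)) = -3 + 1/(-312 + (-263 + W)*(2*W)) = -3 + 1/(-312 + 2*W*(-263 + W)))
(770*(-36))/I(-6) = (770*(-36))/(((-937 - 1578*(-6) + 6*(-6)**2)/(2*(156 - 1*(-6)**2 + 263*(-6))))) = -27720*2*(156 - 1*36 - 1578)/(-937 + 9468 + 6*36) = -27720*2*(156 - 36 - 1578)/(-937 + 9468 + 216) = -27720/((1/2)*8747/(-1458)) = -27720/((1/2)*(-1/1458)*8747) = -27720/(-8747/2916) = -27720*(-2916/8747) = 80831520/8747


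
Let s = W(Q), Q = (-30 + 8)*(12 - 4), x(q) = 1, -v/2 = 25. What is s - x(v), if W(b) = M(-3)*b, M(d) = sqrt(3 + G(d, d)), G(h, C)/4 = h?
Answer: -1 - 528*I ≈ -1.0 - 528.0*I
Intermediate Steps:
v = -50 (v = -2*25 = -50)
G(h, C) = 4*h
Q = -176 (Q = -22*8 = -176)
M(d) = sqrt(3 + 4*d)
W(b) = 3*I*b (W(b) = sqrt(3 + 4*(-3))*b = sqrt(3 - 12)*b = sqrt(-9)*b = (3*I)*b = 3*I*b)
s = -528*I (s = 3*I*(-176) = -528*I ≈ -528.0*I)
s - x(v) = -528*I - 1*1 = -528*I - 1 = -1 - 528*I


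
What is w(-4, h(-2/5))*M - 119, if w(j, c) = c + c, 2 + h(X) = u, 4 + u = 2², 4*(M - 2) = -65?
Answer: -62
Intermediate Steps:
M = -57/4 (M = 2 + (¼)*(-65) = 2 - 65/4 = -57/4 ≈ -14.250)
u = 0 (u = -4 + 2² = -4 + 4 = 0)
h(X) = -2 (h(X) = -2 + 0 = -2)
w(j, c) = 2*c
w(-4, h(-2/5))*M - 119 = (2*(-2))*(-57/4) - 119 = -4*(-57/4) - 119 = 57 - 119 = -62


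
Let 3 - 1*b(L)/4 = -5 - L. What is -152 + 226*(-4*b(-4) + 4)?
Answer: -13712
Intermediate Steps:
b(L) = 32 + 4*L (b(L) = 12 - 4*(-5 - L) = 12 + (20 + 4*L) = 32 + 4*L)
-152 + 226*(-4*b(-4) + 4) = -152 + 226*(-4*(32 + 4*(-4)) + 4) = -152 + 226*(-4*(32 - 16) + 4) = -152 + 226*(-4*16 + 4) = -152 + 226*(-64 + 4) = -152 + 226*(-60) = -152 - 13560 = -13712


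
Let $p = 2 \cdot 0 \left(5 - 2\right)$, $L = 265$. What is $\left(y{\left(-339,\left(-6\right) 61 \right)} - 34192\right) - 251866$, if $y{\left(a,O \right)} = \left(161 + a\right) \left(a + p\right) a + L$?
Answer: $-20741731$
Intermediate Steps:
$p = 0$ ($p = 2 \cdot 0 \cdot 3 = 2 \cdot 0 = 0$)
$y{\left(a,O \right)} = 265 + a^{2} \left(161 + a\right)$ ($y{\left(a,O \right)} = \left(161 + a\right) \left(a + 0\right) a + 265 = \left(161 + a\right) a a + 265 = a \left(161 + a\right) a + 265 = a^{2} \left(161 + a\right) + 265 = 265 + a^{2} \left(161 + a\right)$)
$\left(y{\left(-339,\left(-6\right) 61 \right)} - 34192\right) - 251866 = \left(\left(265 + \left(-339\right)^{3} + 161 \left(-339\right)^{2}\right) - 34192\right) - 251866 = \left(\left(265 - 38958219 + 161 \cdot 114921\right) - 34192\right) - 251866 = \left(\left(265 - 38958219 + 18502281\right) - 34192\right) - 251866 = \left(-20455673 - 34192\right) - 251866 = -20489865 - 251866 = -20741731$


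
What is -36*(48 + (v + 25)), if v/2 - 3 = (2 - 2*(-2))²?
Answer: -5436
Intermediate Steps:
v = 78 (v = 6 + 2*(2 - 2*(-2))² = 6 + 2*(2 + 4)² = 6 + 2*6² = 6 + 2*36 = 6 + 72 = 78)
-36*(48 + (v + 25)) = -36*(48 + (78 + 25)) = -36*(48 + 103) = -36*151 = -5436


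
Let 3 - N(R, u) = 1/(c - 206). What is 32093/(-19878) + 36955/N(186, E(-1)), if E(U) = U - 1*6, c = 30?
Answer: 129271125043/10515462 ≈ 12293.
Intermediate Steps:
E(U) = -6 + U (E(U) = U - 6 = -6 + U)
N(R, u) = 529/176 (N(R, u) = 3 - 1/(30 - 206) = 3 - 1/(-176) = 3 - 1*(-1/176) = 3 + 1/176 = 529/176)
32093/(-19878) + 36955/N(186, E(-1)) = 32093/(-19878) + 36955/(529/176) = 32093*(-1/19878) + 36955*(176/529) = -32093/19878 + 6504080/529 = 129271125043/10515462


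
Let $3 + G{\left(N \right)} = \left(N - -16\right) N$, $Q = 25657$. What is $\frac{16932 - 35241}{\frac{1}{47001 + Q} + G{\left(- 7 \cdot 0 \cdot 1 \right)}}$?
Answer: $\frac{1330295322}{217973} \approx 6103.0$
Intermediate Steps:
$G{\left(N \right)} = -3 + N \left(16 + N\right)$ ($G{\left(N \right)} = -3 + \left(N - -16\right) N = -3 + \left(N + 16\right) N = -3 + \left(16 + N\right) N = -3 + N \left(16 + N\right)$)
$\frac{16932 - 35241}{\frac{1}{47001 + Q} + G{\left(- 7 \cdot 0 \cdot 1 \right)}} = \frac{16932 - 35241}{\frac{1}{47001 + 25657} + \left(-3 + \left(- 7 \cdot 0 \cdot 1\right)^{2} + 16 \left(- 7 \cdot 0 \cdot 1\right)\right)} = - \frac{18309}{\frac{1}{72658} + \left(-3 + \left(\left(-7\right) 0\right)^{2} + 16 \left(\left(-7\right) 0\right)\right)} = - \frac{18309}{\frac{1}{72658} + \left(-3 + 0^{2} + 16 \cdot 0\right)} = - \frac{18309}{\frac{1}{72658} + \left(-3 + 0 + 0\right)} = - \frac{18309}{\frac{1}{72658} - 3} = - \frac{18309}{- \frac{217973}{72658}} = \left(-18309\right) \left(- \frac{72658}{217973}\right) = \frac{1330295322}{217973}$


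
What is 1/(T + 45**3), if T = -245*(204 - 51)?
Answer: 1/53640 ≈ 1.8643e-5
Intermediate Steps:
T = -37485 (T = -245*153 = -37485)
1/(T + 45**3) = 1/(-37485 + 45**3) = 1/(-37485 + 91125) = 1/53640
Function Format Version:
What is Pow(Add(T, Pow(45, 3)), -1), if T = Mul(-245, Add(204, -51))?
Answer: Rational(1, 53640) ≈ 1.8643e-5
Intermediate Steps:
T = -37485 (T = Mul(-245, 153) = -37485)
Pow(Add(T, Pow(45, 3)), -1) = Pow(Add(-37485, Pow(45, 3)), -1) = Pow(Add(-37485, 91125), -1) = Pow(53640, -1) = Rational(1, 53640)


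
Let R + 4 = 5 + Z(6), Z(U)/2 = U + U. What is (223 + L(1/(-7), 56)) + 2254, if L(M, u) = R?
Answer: 2502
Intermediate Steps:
Z(U) = 4*U (Z(U) = 2*(U + U) = 2*(2*U) = 4*U)
R = 25 (R = -4 + (5 + 4*6) = -4 + (5 + 24) = -4 + 29 = 25)
L(M, u) = 25
(223 + L(1/(-7), 56)) + 2254 = (223 + 25) + 2254 = 248 + 2254 = 2502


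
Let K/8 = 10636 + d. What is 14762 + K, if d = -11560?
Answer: 7370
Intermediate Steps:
K = -7392 (K = 8*(10636 - 11560) = 8*(-924) = -7392)
14762 + K = 14762 - 7392 = 7370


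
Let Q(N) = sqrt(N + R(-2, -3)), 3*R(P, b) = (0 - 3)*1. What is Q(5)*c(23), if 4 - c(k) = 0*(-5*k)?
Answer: 8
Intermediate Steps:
R(P, b) = -1 (R(P, b) = ((0 - 3)*1)/3 = (-3*1)/3 = (1/3)*(-3) = -1)
c(k) = 4 (c(k) = 4 - 0*(-5*k) = 4 - 1*0 = 4 + 0 = 4)
Q(N) = sqrt(-1 + N) (Q(N) = sqrt(N - 1) = sqrt(-1 + N))
Q(5)*c(23) = sqrt(-1 + 5)*4 = sqrt(4)*4 = 2*4 = 8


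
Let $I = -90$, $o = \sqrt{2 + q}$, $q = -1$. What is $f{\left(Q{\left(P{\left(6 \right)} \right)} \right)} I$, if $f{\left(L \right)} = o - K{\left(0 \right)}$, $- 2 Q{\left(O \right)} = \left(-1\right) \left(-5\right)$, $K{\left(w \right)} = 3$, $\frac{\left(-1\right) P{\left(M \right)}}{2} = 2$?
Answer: $180$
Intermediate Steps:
$P{\left(M \right)} = -4$ ($P{\left(M \right)} = \left(-2\right) 2 = -4$)
$o = 1$ ($o = \sqrt{2 - 1} = \sqrt{1} = 1$)
$Q{\left(O \right)} = - \frac{5}{2}$ ($Q{\left(O \right)} = - \frac{\left(-1\right) \left(-5\right)}{2} = \left(- \frac{1}{2}\right) 5 = - \frac{5}{2}$)
$f{\left(L \right)} = -2$ ($f{\left(L \right)} = 1 - 3 = -2$)
$f{\left(Q{\left(P{\left(6 \right)} \right)} \right)} I = \left(-2\right) \left(-90\right) = 180$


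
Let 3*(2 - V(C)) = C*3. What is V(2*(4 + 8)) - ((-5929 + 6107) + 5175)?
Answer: -5375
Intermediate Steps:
V(C) = 2 - C (V(C) = 2 - C*3/3 = 2 - C)
V(2*(4 + 8)) - ((-5929 + 6107) + 5175) = (2 - 2*(4 + 8)) - ((-5929 + 6107) + 5175) = (2 - 2*12) - (178 + 5175) = (2 - 1*24) - 1*5353 = (2 - 24) - 5353 = -22 - 5353 = -5375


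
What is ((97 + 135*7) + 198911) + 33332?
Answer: 233285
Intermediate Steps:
((97 + 135*7) + 198911) + 33332 = ((97 + 945) + 198911) + 33332 = (1042 + 198911) + 33332 = 199953 + 33332 = 233285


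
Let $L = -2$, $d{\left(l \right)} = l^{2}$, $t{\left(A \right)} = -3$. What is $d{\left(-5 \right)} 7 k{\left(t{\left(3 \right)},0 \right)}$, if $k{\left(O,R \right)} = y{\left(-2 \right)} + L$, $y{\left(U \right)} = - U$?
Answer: $0$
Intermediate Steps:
$k{\left(O,R \right)} = 0$ ($k{\left(O,R \right)} = \left(-1\right) \left(-2\right) - 2 = 2 - 2 = 0$)
$d{\left(-5 \right)} 7 k{\left(t{\left(3 \right)},0 \right)} = \left(-5\right)^{2} \cdot 7 \cdot 0 = 25 \cdot 7 \cdot 0 = 175 \cdot 0 = 0$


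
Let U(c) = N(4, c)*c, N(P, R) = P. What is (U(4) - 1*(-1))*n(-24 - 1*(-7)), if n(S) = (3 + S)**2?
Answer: 3332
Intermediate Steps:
U(c) = 4*c
(U(4) - 1*(-1))*n(-24 - 1*(-7)) = (4*4 - 1*(-1))*(3 + (-24 - 1*(-7)))**2 = (16 + 1)*(3 + (-24 + 7))**2 = 17*(3 - 17)**2 = 17*(-14)**2 = 17*196 = 3332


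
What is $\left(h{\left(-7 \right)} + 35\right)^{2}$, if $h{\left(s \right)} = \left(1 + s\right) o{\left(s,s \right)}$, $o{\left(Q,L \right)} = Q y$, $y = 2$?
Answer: $14161$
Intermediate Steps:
$o{\left(Q,L \right)} = 2 Q$ ($o{\left(Q,L \right)} = Q 2 = 2 Q$)
$h{\left(s \right)} = 2 s \left(1 + s\right)$ ($h{\left(s \right)} = \left(1 + s\right) 2 s = 2 s \left(1 + s\right)$)
$\left(h{\left(-7 \right)} + 35\right)^{2} = \left(2 \left(-7\right) \left(1 - 7\right) + 35\right)^{2} = \left(2 \left(-7\right) \left(-6\right) + 35\right)^{2} = \left(84 + 35\right)^{2} = 119^{2} = 14161$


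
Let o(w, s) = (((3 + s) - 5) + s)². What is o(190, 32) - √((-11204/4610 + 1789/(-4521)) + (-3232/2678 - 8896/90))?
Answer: 3844 - I*√20030508637845124685695/13953591795 ≈ 3844.0 - 10.143*I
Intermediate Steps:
o(w, s) = (-2 + 2*s)² (o(w, s) = ((-2 + s) + s)² = (-2 + 2*s)²)
o(190, 32) - √((-11204/4610 + 1789/(-4521)) + (-3232/2678 - 8896/90)) = 4*(-1 + 32)² - √((-11204/4610 + 1789/(-4521)) + (-3232/2678 - 8896/90)) = 4*31² - √((-11204*1/4610 + 1789*(-1/4521)) + (-3232*1/2678 - 8896*1/90)) = 4*961 - √((-5602/2305 - 1789/4521) + (-1616/1339 - 4448/45)) = 3844 - √(-29450287/10420905 - 6028592/60255) = 3844 - √(-4306527437263/41860775385) = 3844 - I*√20030508637845124685695/13953591795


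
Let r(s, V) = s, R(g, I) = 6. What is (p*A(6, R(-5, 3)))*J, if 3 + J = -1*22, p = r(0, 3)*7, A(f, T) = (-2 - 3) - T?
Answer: 0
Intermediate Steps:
A(f, T) = -5 - T
p = 0 (p = 0*7 = 0)
J = -25 (J = -3 - 1*22 = -3 - 22 = -25)
(p*A(6, R(-5, 3)))*J = (0*(-5 - 1*6))*(-25) = (0*(-5 - 6))*(-25) = (0*(-11))*(-25) = 0*(-25) = 0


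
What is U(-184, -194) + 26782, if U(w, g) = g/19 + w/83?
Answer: 42215616/1577 ≈ 26770.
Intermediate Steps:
U(w, g) = g/19 + w/83 (U(w, g) = g*(1/19) + w*(1/83) = g/19 + w/83)
U(-184, -194) + 26782 = ((1/19)*(-194) + (1/83)*(-184)) + 26782 = (-194/19 - 184/83) + 26782 = -19598/1577 + 26782 = 42215616/1577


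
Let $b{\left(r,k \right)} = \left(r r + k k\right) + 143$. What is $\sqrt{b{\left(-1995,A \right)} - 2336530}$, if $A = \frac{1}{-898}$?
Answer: $\frac{\sqrt{1325436257753}}{898} \approx 1282.0$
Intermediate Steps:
$A = - \frac{1}{898} \approx -0.0011136$
$b{\left(r,k \right)} = 143 + k^{2} + r^{2}$ ($b{\left(r,k \right)} = \left(r^{2} + k^{2}\right) + 143 = \left(k^{2} + r^{2}\right) + 143 = 143 + k^{2} + r^{2}$)
$\sqrt{b{\left(-1995,A \right)} - 2336530} = \sqrt{\left(143 + \left(- \frac{1}{898}\right)^{2} + \left(-1995\right)^{2}\right) - 2336530} = \sqrt{\left(143 + \frac{1}{806404} + 3980025\right) - 2336530} = \sqrt{\frac{3209623395873}{806404} - 2336530} = \sqrt{\frac{1325436257753}{806404}} = \frac{\sqrt{1325436257753}}{898}$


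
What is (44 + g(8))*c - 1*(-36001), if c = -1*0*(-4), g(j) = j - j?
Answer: 36001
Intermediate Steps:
g(j) = 0
c = 0 (c = 0*(-4) = 0)
(44 + g(8))*c - 1*(-36001) = (44 + 0)*0 - 1*(-36001) = 44*0 + 36001 = 0 + 36001 = 36001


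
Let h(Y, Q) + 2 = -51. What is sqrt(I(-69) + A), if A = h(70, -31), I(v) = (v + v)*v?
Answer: sqrt(9469) ≈ 97.309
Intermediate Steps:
h(Y, Q) = -53 (h(Y, Q) = -2 - 51 = -53)
I(v) = 2*v**2 (I(v) = (2*v)*v = 2*v**2)
A = -53
sqrt(I(-69) + A) = sqrt(2*(-69)**2 - 53) = sqrt(2*4761 - 53) = sqrt(9522 - 53) = sqrt(9469)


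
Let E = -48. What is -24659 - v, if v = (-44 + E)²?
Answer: -33123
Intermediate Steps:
v = 8464 (v = (-44 - 48)² = (-92)² = 8464)
-24659 - v = -24659 - 1*8464 = -24659 - 8464 = -33123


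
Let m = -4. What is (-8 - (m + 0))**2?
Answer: 16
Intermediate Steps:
(-8 - (m + 0))**2 = (-8 - (-4 + 0))**2 = (-8 - 1*(-4))**2 = (-8 + 4)**2 = (-4)**2 = 16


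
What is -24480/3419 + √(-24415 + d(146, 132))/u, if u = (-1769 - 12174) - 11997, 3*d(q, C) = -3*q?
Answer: -24480/3419 - 3*I*√2729/25940 ≈ -7.16 - 0.0060416*I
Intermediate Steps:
d(q, C) = -q (d(q, C) = (-3*q)/3 = -q)
u = -25940 (u = -13943 - 11997 = -25940)
-24480/3419 + √(-24415 + d(146, 132))/u = -24480/3419 + √(-24415 - 1*146)/(-25940) = -24480*1/3419 + √(-24415 - 146)*(-1/25940) = -24480/3419 + √(-24561)*(-1/25940) = -24480/3419 + (3*I*√2729)*(-1/25940) = -24480/3419 - 3*I*√2729/25940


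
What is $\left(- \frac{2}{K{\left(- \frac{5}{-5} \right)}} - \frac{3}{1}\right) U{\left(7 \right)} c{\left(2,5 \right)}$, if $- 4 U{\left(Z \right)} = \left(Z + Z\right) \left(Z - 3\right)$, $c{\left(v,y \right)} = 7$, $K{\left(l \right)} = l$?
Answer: $490$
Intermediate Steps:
$U{\left(Z \right)} = - \frac{Z \left(-3 + Z\right)}{2}$ ($U{\left(Z \right)} = - \frac{\left(Z + Z\right) \left(Z - 3\right)}{4} = - \frac{2 Z \left(-3 + Z\right)}{4} = - \frac{Z \left(-3 + Z\right)}{2}$)
$\left(- \frac{2}{K{\left(- \frac{5}{-5} \right)}} - \frac{3}{1}\right) U{\left(7 \right)} c{\left(2,5 \right)} = \left(- \frac{2}{\left(-5\right) \frac{1}{-5}} - \frac{3}{1}\right) \frac{1}{2} \cdot 7 \left(3 - 7\right) 7 = \left(- \frac{2}{\left(-5\right) \left(- \frac{1}{5}\right)} - 3\right) \frac{1}{2} \cdot 7 \left(3 - 7\right) 7 = \left(- \frac{2}{1} - 3\right) \frac{1}{2} \cdot 7 \left(-4\right) 7 = \left(\left(-2\right) 1 - 3\right) \left(-14\right) 7 = \left(-2 - 3\right) \left(-14\right) 7 = \left(-5\right) \left(-14\right) 7 = 70 \cdot 7 = 490$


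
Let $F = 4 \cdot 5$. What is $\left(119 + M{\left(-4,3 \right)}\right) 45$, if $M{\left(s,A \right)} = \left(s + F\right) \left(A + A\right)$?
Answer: $9675$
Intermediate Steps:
$F = 20$
$M{\left(s,A \right)} = 2 A \left(20 + s\right)$ ($M{\left(s,A \right)} = \left(s + 20\right) \left(A + A\right) = \left(20 + s\right) 2 A = 2 A \left(20 + s\right)$)
$\left(119 + M{\left(-4,3 \right)}\right) 45 = \left(119 + 2 \cdot 3 \left(20 - 4\right)\right) 45 = \left(119 + 2 \cdot 3 \cdot 16\right) 45 = \left(119 + 96\right) 45 = 215 \cdot 45 = 9675$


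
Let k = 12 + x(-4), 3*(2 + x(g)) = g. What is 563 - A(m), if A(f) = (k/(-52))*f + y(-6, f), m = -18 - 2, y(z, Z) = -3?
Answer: 1688/3 ≈ 562.67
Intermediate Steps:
x(g) = -2 + g/3
k = 26/3 (k = 12 + (-2 + (1/3)*(-4)) = 12 + (-2 - 4/3) = 12 - 10/3 = 26/3 ≈ 8.6667)
m = -20
A(f) = -3 - f/6 (A(f) = ((26/3)/(-52))*f - 3 = ((26/3)*(-1/52))*f - 3 = -f/6 - 3 = -3 - f/6)
563 - A(m) = 563 - (-3 - 1/6*(-20)) = 563 - (-3 + 10/3) = 563 - 1*1/3 = 563 - 1/3 = 1688/3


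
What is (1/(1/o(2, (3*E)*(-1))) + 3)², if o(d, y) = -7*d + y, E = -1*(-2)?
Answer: 289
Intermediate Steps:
E = 2
o(d, y) = y - 7*d
(1/(1/o(2, (3*E)*(-1))) + 3)² = (1/(1/((3*2)*(-1) - 7*2)) + 3)² = (1/(1/(6*(-1) - 14)) + 3)² = (1/(1/(-6 - 14)) + 3)² = (1/(1/(-20)) + 3)² = (1/(-1/20) + 3)² = (-20 + 3)² = (-17)² = 289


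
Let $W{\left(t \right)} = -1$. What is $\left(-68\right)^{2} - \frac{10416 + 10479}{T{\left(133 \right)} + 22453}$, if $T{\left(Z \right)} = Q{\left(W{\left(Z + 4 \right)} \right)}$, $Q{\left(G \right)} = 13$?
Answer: $\frac{103861889}{22466} \approx 4623.1$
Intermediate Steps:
$T{\left(Z \right)} = 13$
$\left(-68\right)^{2} - \frac{10416 + 10479}{T{\left(133 \right)} + 22453} = \left(-68\right)^{2} - \frac{10416 + 10479}{13 + 22453} = 4624 - \frac{20895}{22466} = \frac{103861889}{22466}$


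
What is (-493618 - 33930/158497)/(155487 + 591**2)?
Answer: -19559251519/20001053424 ≈ -0.97791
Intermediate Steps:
(-493618 - 33930/158497)/(155487 + 591**2) = (-493618 - 33930*1/158497)/(155487 + 349281) = (-493618 - 33930/158497)/504768 = -78237006076/158497*1/504768 = -19559251519/20001053424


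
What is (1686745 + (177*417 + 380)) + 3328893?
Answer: 5089827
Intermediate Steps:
(1686745 + (177*417 + 380)) + 3328893 = (1686745 + (73809 + 380)) + 3328893 = (1686745 + 74189) + 3328893 = 1760934 + 3328893 = 5089827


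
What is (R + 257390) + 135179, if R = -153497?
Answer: 239072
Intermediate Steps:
(R + 257390) + 135179 = (-153497 + 257390) + 135179 = 103893 + 135179 = 239072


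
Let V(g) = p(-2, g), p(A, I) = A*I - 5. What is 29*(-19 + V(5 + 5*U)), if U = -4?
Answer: 174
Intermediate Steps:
p(A, I) = -5 + A*I
V(g) = -5 - 2*g
29*(-19 + V(5 + 5*U)) = 29*(-19 + (-5 - 2*(5 + 5*(-4)))) = 29*(-19 + (-5 - 2*(5 - 20))) = 29*(-19 + (-5 - 2*(-15))) = 29*(-19 + (-5 + 30)) = 29*(-19 + 25) = 29*6 = 174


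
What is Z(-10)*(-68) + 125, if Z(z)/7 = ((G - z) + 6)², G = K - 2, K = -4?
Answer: -47475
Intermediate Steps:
G = -6 (G = -4 - 2 = -6)
Z(z) = 7*z² (Z(z) = 7*((-6 - z) + 6)² = 7*(-z)² = 7*z²)
Z(-10)*(-68) + 125 = (7*(-10)²)*(-68) + 125 = (7*100)*(-68) + 125 = 700*(-68) + 125 = -47600 + 125 = -47475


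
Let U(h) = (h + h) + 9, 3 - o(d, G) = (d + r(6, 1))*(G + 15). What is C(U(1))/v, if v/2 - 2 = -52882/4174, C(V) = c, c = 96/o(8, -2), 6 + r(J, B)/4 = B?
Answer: -33392/1180151 ≈ -0.028295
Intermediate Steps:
r(J, B) = -24 + 4*B
o(d, G) = 3 - (-20 + d)*(15 + G) (o(d, G) = 3 - (d + (-24 + 4*1))*(G + 15) = 3 - (d + (-24 + 4))*(15 + G) = 3 - (d - 20)*(15 + G) = 3 - (-20 + d)*(15 + G))
c = 32/53 (c = 96/(303 - 15*8 + 20*(-2) - 1*(-2)*8) = 96/(303 - 120 - 40 + 16) = 96/159 = 96*(1/159) = 32/53 ≈ 0.60377)
U(h) = 9 + 2*h (U(h) = 2*h + 9 = 9 + 2*h)
C(V) = 32/53
v = -44534/2087 (v = 4 + 2*(-52882/4174) = 4 + 2*(-52882*1/4174) = 4 + 2*(-26441/2087) = 4 - 52882/2087 = -44534/2087 ≈ -21.339)
C(U(1))/v = 32/(53*(-44534/2087)) = (32/53)*(-2087/44534) = -33392/1180151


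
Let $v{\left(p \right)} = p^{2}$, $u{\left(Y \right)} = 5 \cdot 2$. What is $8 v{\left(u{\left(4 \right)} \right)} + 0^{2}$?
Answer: $800$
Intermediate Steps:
$u{\left(Y \right)} = 10$
$8 v{\left(u{\left(4 \right)} \right)} + 0^{2} = 8 \cdot 10^{2} + 0^{2} = 8 \cdot 100 + 0 = 800 + 0 = 800$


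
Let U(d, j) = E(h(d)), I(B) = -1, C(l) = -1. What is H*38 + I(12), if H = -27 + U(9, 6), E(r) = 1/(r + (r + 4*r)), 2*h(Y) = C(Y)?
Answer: -3119/3 ≈ -1039.7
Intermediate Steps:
h(Y) = -1/2 (h(Y) = (1/2)*(-1) = -1/2)
E(r) = 1/(6*r) (E(r) = 1/(r + 5*r) = 1/(6*r))
U(d, j) = -1/3 (U(d, j) = 1/(6*(-1/2)) = (1/6)*(-2) = -1/3)
H = -82/3 (H = -27 - 1/3 = -82/3 ≈ -27.333)
H*38 + I(12) = -82/3*38 - 1 = -3116/3 - 1 = -3119/3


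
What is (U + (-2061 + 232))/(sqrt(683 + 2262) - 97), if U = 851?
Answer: 47433/3232 + 489*sqrt(2945)/3232 ≈ 22.887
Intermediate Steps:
(U + (-2061 + 232))/(sqrt(683 + 2262) - 97) = (851 + (-2061 + 232))/(sqrt(683 + 2262) - 97) = (851 - 1829)/(sqrt(2945) - 97) = -978/(-97 + sqrt(2945))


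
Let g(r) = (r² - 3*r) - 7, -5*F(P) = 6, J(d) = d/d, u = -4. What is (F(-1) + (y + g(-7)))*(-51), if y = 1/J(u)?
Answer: -16014/5 ≈ -3202.8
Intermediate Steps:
J(d) = 1
F(P) = -6/5 (F(P) = -⅕*6 = -6/5)
g(r) = -7 + r² - 3*r
y = 1 (y = 1/1 = 1)
(F(-1) + (y + g(-7)))*(-51) = (-6/5 + (1 + (-7 + (-7)² - 3*(-7))))*(-51) = (-6/5 + (1 + (-7 + 49 + 21)))*(-51) = (-6/5 + (1 + 63))*(-51) = (-6/5 + 64)*(-51) = (314/5)*(-51) = -16014/5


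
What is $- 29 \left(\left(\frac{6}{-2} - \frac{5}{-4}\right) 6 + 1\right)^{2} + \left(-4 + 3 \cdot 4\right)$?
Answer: $- \frac{10437}{4} \approx -2609.3$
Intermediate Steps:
$- 29 \left(\left(\frac{6}{-2} - \frac{5}{-4}\right) 6 + 1\right)^{2} + \left(-4 + 3 \cdot 4\right) = - 29 \left(\left(6 \left(- \frac{1}{2}\right) - - \frac{5}{4}\right) 6 + 1\right)^{2} + \left(-4 + 12\right) = - 29 \left(\left(-3 + \frac{5}{4}\right) 6 + 1\right)^{2} + 8 = - 29 \left(\left(- \frac{7}{4}\right) 6 + 1\right)^{2} + 8 = - 29 \left(- \frac{21}{2} + 1\right)^{2} + 8 = - 29 \left(- \frac{19}{2}\right)^{2} + 8 = \left(-29\right) \frac{361}{4} + 8 = - \frac{10469}{4} + 8 = - \frac{10437}{4}$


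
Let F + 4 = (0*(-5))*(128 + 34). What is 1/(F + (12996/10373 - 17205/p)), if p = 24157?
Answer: -250580561/866845337 ≈ -0.28907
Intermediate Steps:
F = -4 (F = -4 + (0*(-5))*(128 + 34) = -4 + 0*162 = -4 + 0 = -4)
1/(F + (12996/10373 - 17205/p)) = 1/(-4 + (12996/10373 - 17205/24157)) = 1/(-4 + 135476907/250580561) = 1/(-866845337/250580561) = -250580561/866845337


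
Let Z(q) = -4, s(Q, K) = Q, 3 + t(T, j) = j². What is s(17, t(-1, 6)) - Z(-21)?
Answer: 21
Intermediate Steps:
t(T, j) = -3 + j²
s(17, t(-1, 6)) - Z(-21) = 17 - 1*(-4) = 17 + 4 = 21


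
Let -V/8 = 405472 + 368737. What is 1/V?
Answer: -1/6193672 ≈ -1.6146e-7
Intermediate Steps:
V = -6193672 (V = -8*(405472 + 368737) = -8*774209 = -6193672)
1/V = 1/(-6193672) = -1/6193672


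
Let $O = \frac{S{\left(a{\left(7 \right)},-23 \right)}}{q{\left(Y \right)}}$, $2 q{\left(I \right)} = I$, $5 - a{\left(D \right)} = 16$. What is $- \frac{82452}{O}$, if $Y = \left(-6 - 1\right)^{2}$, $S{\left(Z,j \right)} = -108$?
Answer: $\frac{336679}{18} \approx 18704.0$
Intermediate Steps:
$a{\left(D \right)} = -11$ ($a{\left(D \right)} = 5 - 16 = -11$)
$Y = 49$ ($Y = \left(-7\right)^{2} = 49$)
$q{\left(I \right)} = \frac{I}{2}$
$O = - \frac{216}{49}$ ($O = - \frac{108}{\frac{1}{2} \cdot 49} = - \frac{108}{\frac{49}{2}} = \left(-108\right) \frac{2}{49} = - \frac{216}{49} \approx -4.4082$)
$- \frac{82452}{O} = - \frac{82452}{- \frac{216}{49}} = \left(-82452\right) \left(- \frac{49}{216}\right) = \frac{336679}{18}$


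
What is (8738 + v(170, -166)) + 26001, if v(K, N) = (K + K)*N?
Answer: -21701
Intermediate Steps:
v(K, N) = 2*K*N (v(K, N) = (2*K)*N = 2*K*N)
(8738 + v(170, -166)) + 26001 = (8738 + 2*170*(-166)) + 26001 = (8738 - 56440) + 26001 = -47702 + 26001 = -21701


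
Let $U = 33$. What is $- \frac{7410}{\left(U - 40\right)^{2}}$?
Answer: $- \frac{7410}{49} \approx -151.22$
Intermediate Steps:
$- \frac{7410}{\left(U - 40\right)^{2}} = - \frac{7410}{\left(33 - 40\right)^{2}} = - \frac{7410}{\left(-7\right)^{2}} = - \frac{7410}{49}$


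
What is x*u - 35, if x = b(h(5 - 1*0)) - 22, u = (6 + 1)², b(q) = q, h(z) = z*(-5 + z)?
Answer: -1113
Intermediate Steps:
u = 49 (u = 7² = 49)
x = -22 (x = (5 - 1*0)*(-5 + (5 - 1*0)) - 22 = (5 + 0)*(-5 + (5 + 0)) - 22 = 5*(-5 + 5) - 22 = 5*0 - 22 = 0 - 22 = -22)
x*u - 35 = -22*49 - 35 = -1078 - 35 = -1113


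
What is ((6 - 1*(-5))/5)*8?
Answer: 88/5 ≈ 17.600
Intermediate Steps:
((6 - 1*(-5))/5)*8 = ((6 + 5)*(1/5))*8 = (11*(1/5))*8 = (11/5)*8 = 88/5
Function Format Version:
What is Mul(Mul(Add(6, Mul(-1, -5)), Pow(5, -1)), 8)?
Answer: Rational(88, 5) ≈ 17.600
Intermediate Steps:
Mul(Mul(Add(6, Mul(-1, -5)), Pow(5, -1)), 8) = Mul(Mul(Add(6, 5), Rational(1, 5)), 8) = Mul(Mul(11, Rational(1, 5)), 8) = Mul(Rational(11, 5), 8) = Rational(88, 5)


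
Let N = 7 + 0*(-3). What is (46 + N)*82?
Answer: 4346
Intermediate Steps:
N = 7 (N = 7 + 0 = 7)
(46 + N)*82 = (46 + 7)*82 = 53*82 = 4346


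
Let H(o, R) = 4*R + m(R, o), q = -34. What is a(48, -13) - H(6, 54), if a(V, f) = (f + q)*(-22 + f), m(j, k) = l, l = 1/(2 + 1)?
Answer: 4286/3 ≈ 1428.7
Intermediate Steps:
l = ⅓ (l = 1/3 = ⅓ ≈ 0.33333)
m(j, k) = ⅓
a(V, f) = (-34 + f)*(-22 + f) (a(V, f) = (f - 34)*(-22 + f) = (-34 + f)*(-22 + f))
H(o, R) = ⅓ + 4*R (H(o, R) = 4*R + ⅓ = ⅓ + 4*R)
a(48, -13) - H(6, 54) = (748 + (-13)² - 56*(-13)) - (⅓ + 4*54) = (748 + 169 + 728) - (⅓ + 216) = 1645 - 1*649/3 = 1645 - 649/3 = 4286/3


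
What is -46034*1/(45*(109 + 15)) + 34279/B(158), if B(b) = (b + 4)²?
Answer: -28245541/4067820 ≈ -6.9437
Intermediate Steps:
B(b) = (4 + b)²
-46034*1/(45*(109 + 15)) + 34279/B(158) = -46034*1/(45*(109 + 15)) + 34279/((4 + 158)²) = -46034/(124*45) + 34279/(162²) = -46034/5580 + 34279/26244 = -46034*1/5580 + 34279*(1/26244) = -23017/2790 + 34279/26244 = -28245541/4067820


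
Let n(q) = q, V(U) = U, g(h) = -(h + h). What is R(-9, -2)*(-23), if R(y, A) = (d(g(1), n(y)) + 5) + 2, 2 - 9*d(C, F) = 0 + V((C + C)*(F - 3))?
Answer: -391/9 ≈ -43.444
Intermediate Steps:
g(h) = -2*h
d(C, F) = 2/9 - 2*C*(-3 + F)/9 (d(C, F) = 2/9 - (0 + (C + C)*(F - 3))/9 = 2/9 - (0 + (2*C)*(-3 + F))/9 = 2/9 - (0 + 2*C*(-3 + F))/9 = 2/9 - 2*C*(-3 + F)/9)
R(y, A) = 53/9 + 4*y/9 (R(y, A) = ((2/9 - 2*(-2*1)*(-3 + y)/9) + 5) + 2 = ((2/9 - 2/9*(-2)*(-3 + y)) + 5) + 2 = ((2/9 + (-4/3 + 4*y/9)) + 5) + 2 = ((-10/9 + 4*y/9) + 5) + 2 = (35/9 + 4*y/9) + 2 = 53/9 + 4*y/9)
R(-9, -2)*(-23) = (53/9 + (4/9)*(-9))*(-23) = (53/9 - 4)*(-23) = (17/9)*(-23) = -391/9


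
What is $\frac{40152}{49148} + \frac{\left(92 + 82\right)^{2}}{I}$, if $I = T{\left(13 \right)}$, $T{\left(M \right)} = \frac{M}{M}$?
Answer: $\frac{372011250}{12287} \approx 30277.0$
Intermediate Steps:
$T{\left(M \right)} = 1$
$I = 1$
$\frac{40152}{49148} + \frac{\left(92 + 82\right)^{2}}{I} = \frac{40152}{49148} + \frac{\left(92 + 82\right)^{2}}{1} = 40152 \cdot \frac{1}{49148} + 174^{2} \cdot 1 = \frac{10038}{12287} + 30276 \cdot 1 = \frac{10038}{12287} + 30276 = \frac{372011250}{12287}$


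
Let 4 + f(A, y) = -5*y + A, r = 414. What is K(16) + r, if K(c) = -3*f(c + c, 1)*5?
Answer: 69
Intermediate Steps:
f(A, y) = -4 + A - 5*y (f(A, y) = -4 + (-5*y + A) = -4 + (A - 5*y) = -4 + A - 5*y)
K(c) = 135 - 30*c (K(c) = -3*(-4 + (c + c) - 5*1)*5 = -3*(-4 + 2*c - 5)*5 = -3*(-9 + 2*c)*5 = (27 - 6*c)*5 = 135 - 30*c)
K(16) + r = (135 - 30*16) + 414 = (135 - 480) + 414 = -345 + 414 = 69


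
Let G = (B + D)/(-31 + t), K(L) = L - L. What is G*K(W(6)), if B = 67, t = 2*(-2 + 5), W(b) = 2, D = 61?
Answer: 0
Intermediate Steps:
t = 6 (t = 2*3 = 6)
K(L) = 0
G = -128/25 (G = (67 + 61)/(-31 + 6) = 128/(-25) = 128*(-1/25) = -128/25 ≈ -5.1200)
G*K(W(6)) = -128/25*0 = 0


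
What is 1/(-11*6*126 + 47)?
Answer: -1/8269 ≈ -0.00012093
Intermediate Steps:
1/(-11*6*126 + 47) = 1/(-66*126 + 47) = 1/(-8316 + 47) = 1/(-8269) = -1/8269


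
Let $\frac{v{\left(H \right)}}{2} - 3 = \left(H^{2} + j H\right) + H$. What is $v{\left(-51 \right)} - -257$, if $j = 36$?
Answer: $1691$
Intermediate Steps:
$v{\left(H \right)} = 6 + 2 H^{2} + 74 H$ ($v{\left(H \right)} = 6 + 2 \left(\left(H^{2} + 36 H\right) + H\right) = 6 + 2 \left(H^{2} + 37 H\right) = 6 + \left(2 H^{2} + 74 H\right) = 6 + 2 H^{2} + 74 H$)
$v{\left(-51 \right)} - -257 = \left(6 + 2 \left(-51\right)^{2} + 74 \left(-51\right)\right) - -257 = \left(6 + 2 \cdot 2601 - 3774\right) + 257 = \left(6 + 5202 - 3774\right) + 257 = 1434 + 257 = 1691$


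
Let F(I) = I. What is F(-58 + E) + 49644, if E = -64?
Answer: 49522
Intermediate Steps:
F(-58 + E) + 49644 = (-58 - 64) + 49644 = -122 + 49644 = 49522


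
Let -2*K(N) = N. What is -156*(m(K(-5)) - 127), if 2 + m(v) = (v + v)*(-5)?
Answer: 24024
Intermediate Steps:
K(N) = -N/2
m(v) = -2 - 10*v (m(v) = -2 + (v + v)*(-5) = -2 + (2*v)*(-5) = -2 - 10*v)
-156*(m(K(-5)) - 127) = -156*((-2 - (-5)*(-5)) - 127) = -156*((-2 - 10*5/2) - 127) = -156*((-2 - 25) - 127) = -156*(-27 - 127) = -156*(-154) = 24024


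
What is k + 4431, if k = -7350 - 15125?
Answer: -18044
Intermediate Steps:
k = -22475
k + 4431 = -22475 + 4431 = -18044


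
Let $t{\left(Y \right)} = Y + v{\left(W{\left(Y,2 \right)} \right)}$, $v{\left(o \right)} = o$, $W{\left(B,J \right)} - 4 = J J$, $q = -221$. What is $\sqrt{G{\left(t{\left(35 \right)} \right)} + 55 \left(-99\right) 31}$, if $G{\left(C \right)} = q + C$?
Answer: $i \sqrt{168973} \approx 411.06 i$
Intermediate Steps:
$W{\left(B,J \right)} = 4 + J^{2}$ ($W{\left(B,J \right)} = 4 + J J = 4 + J^{2}$)
$t{\left(Y \right)} = 8 + Y$ ($t{\left(Y \right)} = Y + \left(4 + 2^{2}\right) = Y + \left(4 + 4\right) = Y + 8 = 8 + Y$)
$G{\left(C \right)} = -221 + C$
$\sqrt{G{\left(t{\left(35 \right)} \right)} + 55 \left(-99\right) 31} = \sqrt{\left(-221 + \left(8 + 35\right)\right) + 55 \left(-99\right) 31} = \sqrt{\left(-221 + 43\right) - 168795} = \sqrt{-178 - 168795} = \sqrt{-168973} = i \sqrt{168973}$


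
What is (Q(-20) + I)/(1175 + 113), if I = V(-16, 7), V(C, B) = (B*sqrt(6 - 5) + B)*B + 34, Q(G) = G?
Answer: 2/23 ≈ 0.086957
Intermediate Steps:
V(C, B) = 34 + 2*B**2 (V(C, B) = (B*sqrt(1) + B)*B + 34 = (B*1 + B)*B + 34 = (B + B)*B + 34 = (2*B)*B + 34 = 2*B**2 + 34 = 34 + 2*B**2)
I = 132 (I = 34 + 2*7**2 = 34 + 2*49 = 34 + 98 = 132)
(Q(-20) + I)/(1175 + 113) = (-20 + 132)/(1175 + 113) = 112/1288 = (1/1288)*112 = 2/23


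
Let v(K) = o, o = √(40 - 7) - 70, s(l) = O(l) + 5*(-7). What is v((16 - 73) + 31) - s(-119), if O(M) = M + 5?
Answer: 79 + √33 ≈ 84.745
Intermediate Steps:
O(M) = 5 + M
s(l) = -30 + l (s(l) = (5 + l) + 5*(-7) = (5 + l) - 35 = -30 + l)
o = -70 + √33 (o = √33 - 70 = -70 + √33 ≈ -64.255)
v(K) = -70 + √33
v((16 - 73) + 31) - s(-119) = (-70 + √33) - (-30 - 119) = (-70 + √33) - 1*(-149) = (-70 + √33) + 149 = 79 + √33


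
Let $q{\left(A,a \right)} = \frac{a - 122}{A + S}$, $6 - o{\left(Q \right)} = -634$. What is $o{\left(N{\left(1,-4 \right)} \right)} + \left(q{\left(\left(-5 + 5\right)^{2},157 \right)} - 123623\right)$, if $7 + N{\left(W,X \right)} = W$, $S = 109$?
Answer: $- \frac{13405112}{109} \approx -1.2298 \cdot 10^{5}$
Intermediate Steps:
$N{\left(W,X \right)} = -7 + W$
$o{\left(Q \right)} = 640$ ($o{\left(Q \right)} = 6 - -634 = 6 + 634 = 640$)
$q{\left(A,a \right)} = \frac{-122 + a}{109 + A}$ ($q{\left(A,a \right)} = \frac{a - 122}{A + 109} = \frac{-122 + a}{109 + A}$)
$o{\left(N{\left(1,-4 \right)} \right)} + \left(q{\left(\left(-5 + 5\right)^{2},157 \right)} - 123623\right) = 640 - \left(123623 - \frac{-122 + 157}{109 + \left(-5 + 5\right)^{2}}\right) = 640 - \left(123623 - \frac{1}{109 + 0^{2}} \cdot 35\right) = 640 - \left(123623 - \frac{1}{109 + 0} \cdot 35\right) = 640 - \left(123623 - \frac{1}{109} \cdot 35\right) = 640 + \left(\frac{1}{109} \cdot 35 - 123623\right) = 640 + \left(\frac{35}{109} - 123623\right) = 640 - \frac{13474872}{109} = - \frac{13405112}{109}$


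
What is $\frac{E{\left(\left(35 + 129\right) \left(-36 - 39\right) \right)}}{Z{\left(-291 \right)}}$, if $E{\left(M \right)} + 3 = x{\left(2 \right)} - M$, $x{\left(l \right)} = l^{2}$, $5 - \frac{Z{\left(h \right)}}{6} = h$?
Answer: $\frac{12301}{1776} \approx 6.9262$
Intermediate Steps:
$Z{\left(h \right)} = 30 - 6 h$
$E{\left(M \right)} = 1 - M$ ($E{\left(M \right)} = -3 - \left(-4 + M\right) = 1 - M$)
$\frac{E{\left(\left(35 + 129\right) \left(-36 - 39\right) \right)}}{Z{\left(-291 \right)}} = \frac{1 - \left(35 + 129\right) \left(-36 - 39\right)}{30 - -1746} = \frac{1 - 164 \left(-75\right)}{30 + 1746} = \frac{1 - -12300}{1776} = \left(1 + 12300\right) \frac{1}{1776} = 12301 \cdot \frac{1}{1776} = \frac{12301}{1776}$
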